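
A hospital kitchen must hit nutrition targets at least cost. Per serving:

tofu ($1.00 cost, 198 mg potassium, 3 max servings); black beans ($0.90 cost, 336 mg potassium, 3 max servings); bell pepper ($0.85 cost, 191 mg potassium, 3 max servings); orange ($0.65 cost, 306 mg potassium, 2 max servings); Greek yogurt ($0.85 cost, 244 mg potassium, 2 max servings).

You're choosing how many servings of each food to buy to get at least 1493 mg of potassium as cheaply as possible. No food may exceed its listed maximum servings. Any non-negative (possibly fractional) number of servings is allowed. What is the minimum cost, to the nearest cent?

$3.66

Cost per mg of potassium: orange $0.0021, black beans $0.0027, Greek yogurt $0.0035, bell pepper $0.0045, tofu $0.0051.
Take 2 servings of orange: +612.0 mg potassium for $1.30 (total $1.30, still need 881.0 mg).
Take 2.622 servings of black beans: +881.0 mg potassium for $2.36 (total $3.66, still need 0.0 mg).
Filling from the cheapest source first is optimal under one linear minimum: $3.66.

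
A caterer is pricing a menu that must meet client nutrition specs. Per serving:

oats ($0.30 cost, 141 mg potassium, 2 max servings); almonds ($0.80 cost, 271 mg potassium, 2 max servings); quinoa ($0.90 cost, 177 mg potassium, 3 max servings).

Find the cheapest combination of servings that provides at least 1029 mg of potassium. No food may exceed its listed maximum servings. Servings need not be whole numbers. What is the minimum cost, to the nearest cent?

$3.24

Cost per mg of potassium: oats $0.0021, almonds $0.0030, quinoa $0.0051.
Take 2 servings of oats: +282.0 mg potassium for $0.60 (total $0.60, still need 747.0 mg).
Take 2 servings of almonds: +542.0 mg potassium for $1.60 (total $2.20, still need 205.0 mg).
Take 1.158 servings of quinoa: +205.0 mg potassium for $1.04 (total $3.24, still need 0.0 mg).
Greedy by cheapest-per-mg is optimal for a single linear constraint, so the minimum cost is $3.24.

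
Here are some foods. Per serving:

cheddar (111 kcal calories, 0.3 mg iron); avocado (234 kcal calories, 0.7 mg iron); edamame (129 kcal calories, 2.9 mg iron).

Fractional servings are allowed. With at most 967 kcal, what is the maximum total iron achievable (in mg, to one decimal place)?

21.7 mg

Iron per kcal: edamame 0.02248, avocado 0.002991, cheddar 0.002703.
With no serving limits, spend the whole calories allowance on edamame: 967 kcal / 129 kcal × 2.9 mg = 21.7 mg.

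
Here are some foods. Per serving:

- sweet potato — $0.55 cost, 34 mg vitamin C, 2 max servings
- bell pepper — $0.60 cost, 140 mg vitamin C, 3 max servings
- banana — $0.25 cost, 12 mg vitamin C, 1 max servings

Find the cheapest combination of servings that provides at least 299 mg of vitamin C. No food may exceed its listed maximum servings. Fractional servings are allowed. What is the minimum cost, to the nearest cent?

Cost per mg of vitamin C: bell pepper $0.0043, sweet potato $0.0162, banana $0.0208.
Take 2.136 servings of bell pepper: +299.0 mg vitamin C for $1.28 (total $1.28, still need 0.0 mg).
Filling from the cheapest source first is optimal under one linear minimum: $1.28.

$1.28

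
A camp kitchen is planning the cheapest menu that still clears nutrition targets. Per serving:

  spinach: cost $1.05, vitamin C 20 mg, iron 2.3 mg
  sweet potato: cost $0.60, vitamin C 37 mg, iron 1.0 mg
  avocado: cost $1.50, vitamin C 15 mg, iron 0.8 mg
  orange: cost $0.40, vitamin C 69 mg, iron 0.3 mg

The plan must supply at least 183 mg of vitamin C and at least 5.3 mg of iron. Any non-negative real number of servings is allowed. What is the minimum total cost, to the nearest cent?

Check every corner: each single food scaled to meet both minima, and each pair solved so both constraints bind.
spinach only: max(183/20, 5.3/2.3) = 9.15 servings → $9.61.
sweet potato only: max(183/37, 5.3/1.0) = 5.3 servings → $3.18.
avocado only: max(183/15, 5.3/0.8) = 12.2 servings → $18.30.
orange only: max(183/69, 5.3/0.3) = 17.67 servings → $7.07.
spinach + sweet potato with both tight: 0.2012 servings and 4.837 servings → $3.11.
spinach + avocado with both targets exact would need a negative amount; discard.
spinach + orange with both tight: 2.035 servings and 2.062 servings → $2.96.
sweet potato + avocado with both tight: 4.582 servings and 0.8973 servings → $4.10.
sweet potato + orange with both targets exact would need a negative amount; discard.
avocado + orange with both tight: 6.13 servings and 1.32 servings → $9.72.
The minimum over all feasible corners is $2.96.

$2.96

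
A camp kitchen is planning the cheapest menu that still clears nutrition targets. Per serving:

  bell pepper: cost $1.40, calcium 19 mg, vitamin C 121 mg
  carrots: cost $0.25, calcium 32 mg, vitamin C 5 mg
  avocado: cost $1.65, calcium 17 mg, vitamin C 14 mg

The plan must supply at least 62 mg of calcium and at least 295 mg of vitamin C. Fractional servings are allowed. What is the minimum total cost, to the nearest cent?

For a min-cost LP with two ≥-constraints, a basic feasible solution has at most two positive variables.
bell pepper only: max(62/19, 295/121) = 3.263 servings → $4.57.
carrots only: max(62/32, 295/5) = 59 servings → $14.75.
avocado only: max(62/17, 295/14) = 21.07 servings → $34.77.
bell pepper + carrots with both tight: 2.417 servings and 0.5023 servings → $3.51.
bell pepper + avocado with both tight: 2.315 servings and 1.059 servings → $4.99.
carrots + avocado: intersection lies outside the first quadrant.
The minimum over all feasible corners is $3.51.

$3.51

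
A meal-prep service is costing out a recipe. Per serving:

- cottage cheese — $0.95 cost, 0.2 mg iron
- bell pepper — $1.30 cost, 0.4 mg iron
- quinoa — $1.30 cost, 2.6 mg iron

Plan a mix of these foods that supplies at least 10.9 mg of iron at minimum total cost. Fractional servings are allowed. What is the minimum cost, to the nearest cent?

Cost per mg of iron: quinoa $0.5000, bell pepper $3.2500, cottage cheese $4.7500.
With no serving limits, use only quinoa: 10.9 mg / 2.6 mg = 4.192 servings × $1.30 = $5.45.

$5.45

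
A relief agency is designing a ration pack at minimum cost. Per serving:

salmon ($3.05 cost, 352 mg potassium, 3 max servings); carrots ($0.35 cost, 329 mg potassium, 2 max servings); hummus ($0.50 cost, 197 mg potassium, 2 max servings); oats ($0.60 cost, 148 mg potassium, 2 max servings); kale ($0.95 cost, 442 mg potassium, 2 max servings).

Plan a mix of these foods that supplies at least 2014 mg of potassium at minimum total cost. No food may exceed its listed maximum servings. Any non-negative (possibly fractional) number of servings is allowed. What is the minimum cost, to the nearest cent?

$3.92

Cost per mg of potassium: carrots $0.0011, kale $0.0021, hummus $0.0025, oats $0.0041, salmon $0.0087.
Take 2 servings of carrots: +658.0 mg potassium for $0.70 (total $0.70, still need 1356.0 mg).
Take 2 servings of kale: +884.0 mg potassium for $1.90 (total $2.60, still need 472.0 mg).
Take 2 servings of hummus: +394.0 mg potassium for $1.00 (total $3.60, still need 78.0 mg).
Take 0.527 servings of oats: +78.0 mg potassium for $0.32 (total $3.92, still need 0.0 mg).
Greedy by cheapest-per-mg is optimal for a single linear constraint, so the minimum cost is $3.92.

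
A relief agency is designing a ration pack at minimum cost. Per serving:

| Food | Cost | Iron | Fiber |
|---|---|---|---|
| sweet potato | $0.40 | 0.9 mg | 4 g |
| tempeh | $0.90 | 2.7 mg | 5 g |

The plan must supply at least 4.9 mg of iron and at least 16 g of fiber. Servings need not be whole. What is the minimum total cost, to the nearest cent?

A basic optimal solution has at most two foods positive. Try each food alone and each pair with both targets met exactly.
sweet potato only: max(4.9/0.9, 16/4) = 5.444 servings → $2.18.
tempeh only: max(4.9/2.7, 16/5) = 3.2 servings → $2.88.
sweet potato + tempeh with both tight: 2.968 servings and 0.8254 servings → $1.93.
The minimum over all feasible corners is $1.93.

$1.93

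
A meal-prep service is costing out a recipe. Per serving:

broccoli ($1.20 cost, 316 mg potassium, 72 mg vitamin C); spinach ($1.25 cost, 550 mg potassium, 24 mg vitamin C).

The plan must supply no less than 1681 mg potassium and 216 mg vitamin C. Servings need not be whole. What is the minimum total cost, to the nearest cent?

Check every corner: each single food scaled to meet both minima, and each pair solved so both constraints bind.
broccoli only: max(1681/316, 216/72) = 5.32 servings → $6.38.
spinach only: max(1681/550, 216/24) = 9 servings → $11.25.
broccoli + spinach with both tight: 2.451 servings and 1.648 servings → $5.00.
So the least-cost plan costs $5.00.

$5.00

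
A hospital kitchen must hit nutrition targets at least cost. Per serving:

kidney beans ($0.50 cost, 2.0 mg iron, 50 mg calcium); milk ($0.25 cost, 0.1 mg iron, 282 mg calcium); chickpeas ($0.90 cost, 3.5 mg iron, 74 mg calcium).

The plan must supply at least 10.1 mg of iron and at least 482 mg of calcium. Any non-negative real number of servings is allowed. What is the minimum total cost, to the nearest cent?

At the optimum either one food covers both requirements or two foods hit both targets exactly; no other combination can be cheaper.
kidney beans only: max(10.1/2.0, 482/50) = 9.64 servings → $4.82.
milk only: max(10.1/0.1, 482/282) = 101 servings → $25.25.
chickpeas only: max(10.1/3.5, 482/74) = 6.514 servings → $5.86.
kidney beans + milk with both tight: 5.009 servings and 0.8211 servings → $2.71.
kidney beans + chickpeas with both targets exact would need a negative amount; discard.
milk + chickpeas with both tight: 0.9592 servings and 2.858 servings → $2.81.
The minimum over all feasible corners is $2.71.

$2.71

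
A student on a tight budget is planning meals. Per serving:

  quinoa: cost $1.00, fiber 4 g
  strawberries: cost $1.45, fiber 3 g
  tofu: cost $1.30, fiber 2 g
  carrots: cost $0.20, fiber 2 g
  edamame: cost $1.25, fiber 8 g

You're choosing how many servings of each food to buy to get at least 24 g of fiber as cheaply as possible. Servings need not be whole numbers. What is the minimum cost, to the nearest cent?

$2.40

Cost per g of fiber: carrots $0.1000, edamame $0.1562, quinoa $0.2500, strawberries $0.4833, tofu $0.6500.
With no serving limits, use only carrots: 24 g / 2 g = 12 servings × $0.20 = $2.40.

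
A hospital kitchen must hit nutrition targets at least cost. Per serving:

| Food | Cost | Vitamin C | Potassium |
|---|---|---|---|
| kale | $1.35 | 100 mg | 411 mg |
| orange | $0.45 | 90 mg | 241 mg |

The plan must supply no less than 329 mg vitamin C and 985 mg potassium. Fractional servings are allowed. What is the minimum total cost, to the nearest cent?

$1.84

At the optimum either one food covers both requirements or two foods hit both targets exactly; no other combination can be cheaper.
kale only: max(329/100, 985/411) = 3.29 servings → $4.44.
orange only: max(329/90, 985/241) = 4.087 servings → $1.84.
kale + orange with both tight: 0.7262 servings and 2.849 servings → $2.26.
So the least-cost plan costs $1.84.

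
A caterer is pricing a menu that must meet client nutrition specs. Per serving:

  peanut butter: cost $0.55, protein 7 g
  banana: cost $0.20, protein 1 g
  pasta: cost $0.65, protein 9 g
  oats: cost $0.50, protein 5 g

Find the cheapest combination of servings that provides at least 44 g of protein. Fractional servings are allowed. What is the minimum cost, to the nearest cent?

Cost per g of protein: pasta $0.0722, peanut butter $0.0786, oats $0.1000, banana $0.2000.
With no serving limits, use only pasta: 44 g / 9 g = 4.889 servings × $0.65 = $3.18.

$3.18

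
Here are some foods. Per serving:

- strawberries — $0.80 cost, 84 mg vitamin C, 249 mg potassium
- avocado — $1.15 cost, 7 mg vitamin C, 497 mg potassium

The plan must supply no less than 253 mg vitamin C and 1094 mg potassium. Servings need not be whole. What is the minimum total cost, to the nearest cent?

$3.19

Check every corner: each single food scaled to meet both minima, and each pair solved so both constraints bind.
strawberries only: max(253/84, 1094/249) = 4.394 servings → $3.51.
avocado only: max(253/7, 1094/497) = 36.14 servings → $41.56.
strawberries + avocado with both tight: 2.952 servings and 0.7224 servings → $3.19.
So the least-cost plan costs $3.19.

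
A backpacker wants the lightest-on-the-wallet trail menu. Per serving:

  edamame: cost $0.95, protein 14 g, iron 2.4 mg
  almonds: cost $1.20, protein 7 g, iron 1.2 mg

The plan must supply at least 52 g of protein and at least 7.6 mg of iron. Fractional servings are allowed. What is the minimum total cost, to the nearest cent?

A basic optimal solution has at most two foods positive. Try each food alone and each pair with both targets met exactly.
edamame only: max(52/14, 7.6/2.4) = 3.714 servings → $3.53.
almonds only: max(52/7, 7.6/1.2) = 7.429 servings → $8.91.
edamame + almonds (both tight): parallel constraints — no distinct corner.
Cheapest feasible corner: $3.53.

$3.53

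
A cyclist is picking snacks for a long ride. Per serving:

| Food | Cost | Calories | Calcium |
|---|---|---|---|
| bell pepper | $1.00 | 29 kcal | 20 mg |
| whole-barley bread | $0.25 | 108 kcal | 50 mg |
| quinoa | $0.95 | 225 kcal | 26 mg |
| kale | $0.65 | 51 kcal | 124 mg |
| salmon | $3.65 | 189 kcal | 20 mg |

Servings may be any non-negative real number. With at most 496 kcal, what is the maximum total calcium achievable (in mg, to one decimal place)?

Calcium per kcal: kale 2.431, bell pepper 0.6897, whole-barley bread 0.463, quinoa 0.1156, salmon 0.1058.
With no serving limits, spend the whole calories allowance on kale: 496 kcal / 51 kcal × 124 mg = 1206.0 mg.

1206.0 mg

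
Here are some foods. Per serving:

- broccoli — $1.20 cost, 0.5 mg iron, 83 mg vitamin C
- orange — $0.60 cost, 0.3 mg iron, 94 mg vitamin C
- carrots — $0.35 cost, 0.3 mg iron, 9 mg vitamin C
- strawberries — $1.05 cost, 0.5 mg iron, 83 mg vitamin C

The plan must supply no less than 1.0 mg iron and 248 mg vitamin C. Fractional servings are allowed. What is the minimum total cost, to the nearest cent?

The cheapest plan sits at a corner of the feasible region — with two constraints it uses at most two foods.
broccoli only: max(1.0/0.5, 248/83) = 2.988 servings → $3.59.
orange only: max(1.0/0.3, 248/94) = 3.333 servings → $2.00.
carrots only: max(1.0/0.3, 248/9) = 27.56 servings → $9.64.
strawberries only: max(1.0/0.5, 248/83) = 2.988 servings → $3.14.
broccoli + orange with both tight: 0.8869 servings and 1.855 servings → $2.18.
broccoli + carrots: intersection lies outside the first quadrant.
broccoli + strawberries (both tight): parallel constraints — no distinct corner.
orange + carrots with both tight: 2.565 servings and 0.7686 servings → $1.81.
orange + strawberries with both tight: 1.855 servings and 0.8869 servings → $2.04.
carrots + strawberries: the both-tight solution has a negative serving — not a feasible corner.
The minimum over all feasible corners is $1.81.

$1.81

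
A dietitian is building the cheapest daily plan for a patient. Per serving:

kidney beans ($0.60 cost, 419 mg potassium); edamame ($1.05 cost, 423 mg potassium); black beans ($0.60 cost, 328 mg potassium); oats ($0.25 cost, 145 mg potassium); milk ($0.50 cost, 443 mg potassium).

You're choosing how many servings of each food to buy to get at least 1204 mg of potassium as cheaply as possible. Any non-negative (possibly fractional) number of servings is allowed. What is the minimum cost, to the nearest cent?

Cost per mg of potassium: milk $0.0011, kidney beans $0.0014, oats $0.0017, black beans $0.0018, edamame $0.0025.
With no serving limits, use only milk: 1204 mg / 443 mg = 2.718 servings × $0.50 = $1.36.

$1.36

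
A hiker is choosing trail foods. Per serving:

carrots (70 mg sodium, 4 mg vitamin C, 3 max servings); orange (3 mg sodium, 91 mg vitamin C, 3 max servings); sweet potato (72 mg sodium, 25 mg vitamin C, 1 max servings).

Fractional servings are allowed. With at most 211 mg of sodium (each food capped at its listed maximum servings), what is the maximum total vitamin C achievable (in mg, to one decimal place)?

Vitamin C per mg sodium: orange 30.33, sweet potato 0.3472, carrots 0.05714.
Take 3 servings of orange: uses 9 mg sodium, +273.0 mg vitamin C (running total 273.0 mg).
Take 1 serving of sweet potato: uses 72 mg sodium, +25.0 mg vitamin C (running total 298.0 mg).
Take 1.857 servings of carrots: uses 130 mg sodium, +7.4 mg vitamin C (running total 305.4 mg).
Greedy by best ratio exhausts the sodium allowance optimally: 305.4 mg.

305.4 mg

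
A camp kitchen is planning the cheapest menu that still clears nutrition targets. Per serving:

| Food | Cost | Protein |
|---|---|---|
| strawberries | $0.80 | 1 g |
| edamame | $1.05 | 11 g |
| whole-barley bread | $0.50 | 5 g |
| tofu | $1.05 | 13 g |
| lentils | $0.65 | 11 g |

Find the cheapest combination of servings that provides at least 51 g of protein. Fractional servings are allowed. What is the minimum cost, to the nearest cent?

Cost per g of protein: lentils $0.0591, tofu $0.0808, edamame $0.0955, whole-barley bread $0.1000, strawberries $0.8000.
With no serving limits, use only lentils: 51 g / 11 g = 4.636 servings × $0.65 = $3.01.

$3.01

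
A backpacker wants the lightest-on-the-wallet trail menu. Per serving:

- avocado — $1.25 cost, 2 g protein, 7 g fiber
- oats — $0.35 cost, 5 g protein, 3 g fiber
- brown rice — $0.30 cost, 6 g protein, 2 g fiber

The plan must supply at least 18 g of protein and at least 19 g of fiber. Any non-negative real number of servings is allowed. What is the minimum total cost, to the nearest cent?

$2.22

The cheapest plan sits at a corner of the feasible region — with two constraints it uses at most two foods.
avocado only: max(18/2, 19/7) = 9 servings → $11.25.
oats only: max(18/5, 19/3) = 6.333 servings → $2.22.
brown rice only: max(18/6, 19/2) = 9.5 servings → $2.85.
avocado + oats with both tight: 1.414 servings and 3.034 servings → $2.83.
avocado + brown rice with both tight: 2.053 servings and 2.316 servings → $3.26.
oats + brown rice: intersection lies outside the first quadrant.
Cheapest feasible corner: $2.22.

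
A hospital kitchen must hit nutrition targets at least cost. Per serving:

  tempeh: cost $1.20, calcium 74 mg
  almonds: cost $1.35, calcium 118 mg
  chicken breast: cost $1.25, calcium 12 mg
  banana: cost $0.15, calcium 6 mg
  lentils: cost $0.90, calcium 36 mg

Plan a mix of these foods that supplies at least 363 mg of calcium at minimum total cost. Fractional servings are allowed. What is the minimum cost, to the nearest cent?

$4.15

Cost per mg of calcium: almonds $0.0114, tempeh $0.0162, banana $0.0250, lentils $0.0250, chicken breast $0.1042.
With no serving limits, use only almonds: 363 mg / 118 mg = 3.076 servings × $1.35 = $4.15.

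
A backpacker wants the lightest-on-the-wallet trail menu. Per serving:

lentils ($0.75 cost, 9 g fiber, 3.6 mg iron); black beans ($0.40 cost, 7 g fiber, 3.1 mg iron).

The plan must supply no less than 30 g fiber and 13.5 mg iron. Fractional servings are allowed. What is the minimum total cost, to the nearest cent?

This is a tiny linear program; its minimum lies at a vertex of the feasible set. List the vertices and price them.
lentils only: max(30/9, 13.5/3.6) = 3.75 servings → $2.81.
black beans only: max(30/7, 13.5/3.1) = 4.355 servings → $1.74.
lentils + black beans: intersection lies outside the first quadrant.
So the least-cost plan costs $1.74.

$1.74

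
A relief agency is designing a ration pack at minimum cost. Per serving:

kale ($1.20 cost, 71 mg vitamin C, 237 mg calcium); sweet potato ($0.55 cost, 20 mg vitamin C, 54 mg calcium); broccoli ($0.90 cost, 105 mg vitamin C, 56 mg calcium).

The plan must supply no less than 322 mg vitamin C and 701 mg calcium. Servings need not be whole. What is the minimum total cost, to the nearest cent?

$4.33

Compare the cost at each extreme point of the feasible region.
kale only: max(322/71, 701/237) = 4.535 servings → $5.44.
sweet potato only: max(322/20, 701/54) = 16.1 servings → $8.86.
broccoli only: max(322/105, 701/56) = 12.52 servings → $11.27.
kale + sweet potato: the both-tight solution has a negative serving — not a feasible corner.
kale + broccoli with both tight: 2.658 servings and 1.269 servings → $4.33.
sweet potato + broccoli with both tight: 12.21 servings and 0.7402 servings → $7.38.
Cheapest feasible corner: $4.33.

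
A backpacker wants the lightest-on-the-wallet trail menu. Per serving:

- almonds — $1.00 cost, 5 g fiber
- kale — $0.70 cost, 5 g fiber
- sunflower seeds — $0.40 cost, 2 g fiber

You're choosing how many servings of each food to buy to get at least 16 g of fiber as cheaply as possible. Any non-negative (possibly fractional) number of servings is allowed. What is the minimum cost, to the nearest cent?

Cost per g of fiber: kale $0.1400, almonds $0.2000, sunflower seeds $0.2000.
With no serving limits, use only kale: 16 g / 5 g = 3.2 servings × $0.70 = $2.24.

$2.24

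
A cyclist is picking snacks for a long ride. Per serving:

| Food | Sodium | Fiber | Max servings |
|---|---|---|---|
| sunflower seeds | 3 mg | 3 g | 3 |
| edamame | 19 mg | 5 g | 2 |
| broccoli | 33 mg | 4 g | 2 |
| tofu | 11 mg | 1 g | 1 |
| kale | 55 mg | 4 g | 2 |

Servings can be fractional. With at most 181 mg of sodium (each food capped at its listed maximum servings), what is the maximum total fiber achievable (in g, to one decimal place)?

32.1 g

Fiber per mg sodium: sunflower seeds 1, edamame 0.2632, broccoli 0.1212, tofu 0.09091, kale 0.07273.
Take 3 servings of sunflower seeds: uses 9 mg sodium, +9.0 g fiber (running total 9.0 g).
Take 2 servings of edamame: uses 38 mg sodium, +10.0 g fiber (running total 19.0 g).
Take 2 servings of broccoli: uses 66 mg sodium, +8.0 g fiber (running total 27.0 g).
Take 1 serving of tofu: uses 11 mg sodium, +1.0 g fiber (running total 28.0 g).
Take 1.036 servings of kale: uses 57 mg sodium, +4.1 g fiber (running total 32.1 g).
Filling greedily by fiber-per-mg sodium is optimal for one linear limit, giving 32.1 g.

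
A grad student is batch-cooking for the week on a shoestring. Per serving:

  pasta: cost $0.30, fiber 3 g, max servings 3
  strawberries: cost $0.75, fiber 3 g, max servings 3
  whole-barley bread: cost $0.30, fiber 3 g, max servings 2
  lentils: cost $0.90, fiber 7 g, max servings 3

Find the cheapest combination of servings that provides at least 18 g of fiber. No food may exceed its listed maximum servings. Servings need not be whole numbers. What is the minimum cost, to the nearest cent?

$1.89

Cost per g of fiber: pasta $0.1000, whole-barley bread $0.1000, lentils $0.1286, strawberries $0.2500.
Take 3 servings of pasta: +9.0 g fiber for $0.90 (total $0.90, still need 9.0 g).
Take 2 servings of whole-barley bread: +6.0 g fiber for $0.60 (total $1.50, still need 3.0 g).
Take 0.4286 servings of lentils: +3.0 g fiber for $0.39 (total $1.89, still need 0.0 g).
Filling from the cheapest source first is optimal under one linear minimum: $1.89.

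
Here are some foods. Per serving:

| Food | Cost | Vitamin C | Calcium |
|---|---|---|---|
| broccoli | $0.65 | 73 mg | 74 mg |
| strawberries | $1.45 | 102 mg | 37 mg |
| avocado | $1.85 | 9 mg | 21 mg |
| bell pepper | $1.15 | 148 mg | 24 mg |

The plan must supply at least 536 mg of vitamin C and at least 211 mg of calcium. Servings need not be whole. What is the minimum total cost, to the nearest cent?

Compare the cost at each extreme point of the feasible region.
broccoli only: max(536/73, 211/74) = 7.342 servings → $4.77.
strawberries only: max(536/102, 211/37) = 5.703 servings → $8.27.
avocado only: max(536/9, 211/21) = 59.56 servings → $110.18.
bell pepper only: max(536/148, 211/24) = 8.792 servings → $10.11.
broccoli + strawberries with both tight: 0.3487 servings and 5.005 servings → $7.48.
broccoli + avocado with both targets exact would need a negative amount; discard.
broccoli + bell pepper with both tight: 1.996 servings and 2.637 servings → $4.33.
strawberries + avocado with both tight: 5.172 servings and 0.9342 servings → $9.23.
strawberries + bell pepper: the both-tight solution has a negative serving — not a feasible corner.
avocado + bell pepper with both tight: 6.35 servings and 3.235 servings → $15.47.
The minimum over all feasible corners is $4.33.

$4.33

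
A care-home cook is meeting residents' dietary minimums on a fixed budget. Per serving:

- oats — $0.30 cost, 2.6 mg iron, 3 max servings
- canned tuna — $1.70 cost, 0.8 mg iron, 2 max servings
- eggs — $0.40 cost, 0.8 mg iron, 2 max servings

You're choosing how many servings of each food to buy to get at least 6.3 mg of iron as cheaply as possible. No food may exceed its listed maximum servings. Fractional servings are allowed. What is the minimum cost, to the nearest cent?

$0.73

Cost per mg of iron: oats $0.1154, eggs $0.5000, canned tuna $2.1250.
Take 2.423 servings of oats: +6.3 mg iron for $0.73 (total $0.73, still need 0.0 mg).
Filling from the cheapest source first is optimal under one linear minimum: $0.73.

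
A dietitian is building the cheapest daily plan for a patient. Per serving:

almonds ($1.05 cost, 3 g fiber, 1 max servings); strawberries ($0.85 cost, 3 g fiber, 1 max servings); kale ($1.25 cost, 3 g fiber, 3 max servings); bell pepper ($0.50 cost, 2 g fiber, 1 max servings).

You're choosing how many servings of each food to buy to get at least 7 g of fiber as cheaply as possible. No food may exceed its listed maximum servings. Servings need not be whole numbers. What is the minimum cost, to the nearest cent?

$2.05

Cost per g of fiber: bell pepper $0.2500, strawberries $0.2833, almonds $0.3500, kale $0.4167.
Take 1 serving of bell pepper: +2.0 g fiber for $0.50 (total $0.50, still need 5.0 g).
Take 1 serving of strawberries: +3.0 g fiber for $0.85 (total $1.35, still need 2.0 g).
Take 0.6667 servings of almonds: +2.0 g fiber for $0.70 (total $2.05, still need 0.0 g).
Filling from the cheapest source first is optimal under one linear minimum: $2.05.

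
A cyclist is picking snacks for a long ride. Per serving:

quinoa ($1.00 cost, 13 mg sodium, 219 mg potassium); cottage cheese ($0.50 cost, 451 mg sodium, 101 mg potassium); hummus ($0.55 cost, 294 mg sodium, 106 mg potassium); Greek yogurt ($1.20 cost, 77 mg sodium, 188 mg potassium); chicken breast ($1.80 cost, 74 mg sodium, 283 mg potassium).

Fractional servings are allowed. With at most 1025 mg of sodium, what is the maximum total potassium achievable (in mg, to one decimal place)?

Potassium per mg sodium: quinoa 16.85, chicken breast 3.824, Greek yogurt 2.442, hummus 0.3605, cottage cheese 0.2239.
With no serving limits, spend the whole sodium allowance on quinoa: 1025 mg / 13 mg × 219 mg = 17267.3 mg.

17267.3 mg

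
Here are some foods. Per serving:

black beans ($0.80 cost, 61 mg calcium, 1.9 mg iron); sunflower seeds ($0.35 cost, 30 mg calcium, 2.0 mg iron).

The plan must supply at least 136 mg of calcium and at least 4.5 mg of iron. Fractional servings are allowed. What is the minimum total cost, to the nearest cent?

$1.59

black beans only: max(136/61, 4.5/1.9) = 2.368 servings → $1.89.
sunflower seeds only: max(136/30, 4.5/2.0) = 4.533 servings → $1.59.
black beans + sunflower seeds with both tight: 2.108 servings and 0.2477 servings → $1.77.
So the least-cost plan costs $1.59.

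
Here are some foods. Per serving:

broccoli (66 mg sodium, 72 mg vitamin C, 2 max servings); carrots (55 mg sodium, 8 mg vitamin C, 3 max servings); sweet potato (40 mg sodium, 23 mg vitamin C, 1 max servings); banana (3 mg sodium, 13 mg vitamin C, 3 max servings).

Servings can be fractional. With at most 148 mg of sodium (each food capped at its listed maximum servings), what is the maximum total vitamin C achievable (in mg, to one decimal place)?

187.0 mg

Vitamin C per mg sodium: banana 4.333, broccoli 1.091, sweet potato 0.575, carrots 0.1455.
Take 3 servings of banana: uses 9 mg sodium, +39.0 mg vitamin C (running total 39.0 mg).
Take 2 servings of broccoli: uses 132 mg sodium, +144.0 mg vitamin C (running total 183.0 mg).
Take 0.175 servings of sweet potato: uses 7 mg sodium, +4.0 mg vitamin C (running total 187.0 mg).
Greedy by best ratio exhausts the sodium allowance optimally: 187.0 mg.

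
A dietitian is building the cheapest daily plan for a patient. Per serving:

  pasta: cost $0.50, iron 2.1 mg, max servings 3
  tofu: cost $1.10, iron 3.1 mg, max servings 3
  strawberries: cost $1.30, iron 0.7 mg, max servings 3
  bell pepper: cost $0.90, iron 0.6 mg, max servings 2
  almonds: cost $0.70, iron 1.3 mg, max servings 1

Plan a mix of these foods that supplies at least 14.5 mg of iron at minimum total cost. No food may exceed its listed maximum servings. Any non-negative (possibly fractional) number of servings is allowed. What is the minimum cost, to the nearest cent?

$4.41

Cost per mg of iron: pasta $0.2381, tofu $0.3548, almonds $0.5385, bell pepper $1.5000, strawberries $1.8571.
Take 3 servings of pasta: +6.3 mg iron for $1.50 (total $1.50, still need 8.2 mg).
Take 2.645 servings of tofu: +8.2 mg iron for $2.91 (total $4.41, still need 0.0 mg).
Filling from the cheapest source first is optimal under one linear minimum: $4.41.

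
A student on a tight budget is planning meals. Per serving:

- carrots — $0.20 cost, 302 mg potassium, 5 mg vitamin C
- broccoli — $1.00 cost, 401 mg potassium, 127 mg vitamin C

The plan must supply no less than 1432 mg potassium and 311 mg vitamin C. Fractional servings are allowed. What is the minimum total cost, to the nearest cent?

carrots only: max(1432/302, 311/5) = 62.2 servings → $12.44.
broccoli only: max(1432/401, 311/127) = 3.571 servings → $3.57.
carrots + broccoli with both tight: 1.572 servings and 2.387 servings → $2.70.
So the least-cost plan costs $2.70.

$2.70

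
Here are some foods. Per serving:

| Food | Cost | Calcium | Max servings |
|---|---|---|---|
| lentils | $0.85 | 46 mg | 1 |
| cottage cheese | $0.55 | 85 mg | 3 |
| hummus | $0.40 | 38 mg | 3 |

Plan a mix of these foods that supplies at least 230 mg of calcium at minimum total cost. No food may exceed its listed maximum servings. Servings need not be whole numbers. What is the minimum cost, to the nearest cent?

$1.49

Cost per mg of calcium: cottage cheese $0.0065, hummus $0.0105, lentils $0.0185.
Take 2.706 servings of cottage cheese: +230.0 mg calcium for $1.49 (total $1.49, still need 0.0 mg).
Filling from the cheapest source first is optimal under one linear minimum: $1.49.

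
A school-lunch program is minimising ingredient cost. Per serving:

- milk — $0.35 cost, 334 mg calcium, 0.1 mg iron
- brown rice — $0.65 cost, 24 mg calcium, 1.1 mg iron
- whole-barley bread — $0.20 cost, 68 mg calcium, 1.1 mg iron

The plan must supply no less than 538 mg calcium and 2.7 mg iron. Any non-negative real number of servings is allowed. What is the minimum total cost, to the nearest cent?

$0.87

A basic optimal solution has at most two foods positive. Try each food alone and each pair with both targets met exactly.
milk only: max(538/334, 2.7/0.1) = 27 servings → $9.45.
brown rice only: max(538/24, 2.7/1.1) = 22.42 servings → $14.57.
whole-barley bread only: max(538/68, 2.7/1.1) = 7.912 servings → $1.58.
milk + brown rice with both tight: 1.444 servings and 2.323 servings → $2.02.
milk + whole-barley bread with both tight: 1.132 servings and 2.352 servings → $0.87.
brown rice + whole-barley bread with both targets exact would need a negative amount; discard.
The minimum over all feasible corners is $0.87.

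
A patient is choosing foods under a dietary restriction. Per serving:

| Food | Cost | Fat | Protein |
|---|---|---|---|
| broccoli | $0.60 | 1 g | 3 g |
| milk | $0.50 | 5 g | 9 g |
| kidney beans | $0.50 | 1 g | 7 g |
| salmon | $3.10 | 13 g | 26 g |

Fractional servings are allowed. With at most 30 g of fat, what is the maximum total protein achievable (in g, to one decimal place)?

Protein per g fat: kidney beans 7, broccoli 3, salmon 2, milk 1.8.
With no serving limits, spend the whole fat allowance on kidney beans: 30 g / 1 g × 7 g = 210.0 g.

210.0 g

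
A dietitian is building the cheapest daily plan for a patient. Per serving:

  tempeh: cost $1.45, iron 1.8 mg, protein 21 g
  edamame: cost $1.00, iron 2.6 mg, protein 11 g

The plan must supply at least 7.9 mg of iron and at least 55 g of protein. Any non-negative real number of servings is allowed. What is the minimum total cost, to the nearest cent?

$4.26

Two binding constraints pin down two serving amounts, so the optimal mix uses at most two foods. The candidates are each food alone (scaled to the tighter of iron/protein) and each pair with both constraints tight.
tempeh only: max(7.9/1.8, 55/21) = 4.389 servings → $6.36.
edamame only: max(7.9/2.6, 55/11) = 5 servings → $5.00.
tempeh + edamame with both tight: 1.612 servings and 1.922 servings → $4.26.
The minimum over all feasible corners is $4.26.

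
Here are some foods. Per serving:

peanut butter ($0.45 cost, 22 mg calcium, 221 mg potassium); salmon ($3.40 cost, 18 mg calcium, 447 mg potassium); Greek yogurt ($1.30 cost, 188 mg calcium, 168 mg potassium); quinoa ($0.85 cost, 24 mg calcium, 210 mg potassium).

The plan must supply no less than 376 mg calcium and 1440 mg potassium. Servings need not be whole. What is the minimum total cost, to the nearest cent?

With two linear requirements the optimum uses one or two foods; enumerate the corners.
peanut butter only: max(376/22, 1440/221) = 17.09 servings → $7.69.
salmon only: max(376/18, 1440/447) = 20.89 servings → $71.02.
Greek yogurt only: max(376/188, 1440/168) = 8.571 servings → $11.14.
quinoa only: max(376/24, 1440/210) = 15.67 servings → $13.32.
peanut butter + salmon: intersection lies outside the first quadrant.
peanut butter + Greek yogurt with both tight: 5.483 servings and 1.358 servings → $4.23.
peanut butter + quinoa: the both-tight solution has a negative serving — not a feasible corner.
salmon + Greek yogurt with both tight: 2.562 servings and 1.755 servings → $10.99.
salmon + quinoa with both targets exact would need a negative amount; discard.
Greek yogurt + quinoa with both tight: 1.253 servings and 5.855 servings → $6.61.
Cheapest feasible corner: $4.23.

$4.23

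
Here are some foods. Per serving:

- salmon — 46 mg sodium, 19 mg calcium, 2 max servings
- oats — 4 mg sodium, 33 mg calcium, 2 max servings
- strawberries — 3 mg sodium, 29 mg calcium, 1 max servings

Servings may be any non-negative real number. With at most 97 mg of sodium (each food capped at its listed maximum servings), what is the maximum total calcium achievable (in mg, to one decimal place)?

Calcium per mg sodium: strawberries 9.667, oats 8.25, salmon 0.413.
Take 1 serving of strawberries: uses 3 mg sodium, +29.0 mg calcium (running total 29.0 mg).
Take 2 servings of oats: uses 8 mg sodium, +66.0 mg calcium (running total 95.0 mg).
Take 1.87 servings of salmon: uses 86 mg sodium, +35.5 mg calcium (running total 130.5 mg).
Greedy by best ratio exhausts the sodium allowance optimally: 130.5 mg.

130.5 mg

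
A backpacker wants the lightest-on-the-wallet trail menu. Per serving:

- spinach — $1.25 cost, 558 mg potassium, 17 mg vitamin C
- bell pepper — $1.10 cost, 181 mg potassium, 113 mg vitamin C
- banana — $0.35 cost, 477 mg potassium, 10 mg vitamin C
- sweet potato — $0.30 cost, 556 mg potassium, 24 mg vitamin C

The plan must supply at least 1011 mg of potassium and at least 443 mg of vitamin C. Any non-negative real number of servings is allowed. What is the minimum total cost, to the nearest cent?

Minimising a linear cost over {potassium ≥ 1011, vitamin C ≥ 443, servings ≥ 0} — the optimum is at a vertex, using one or two foods.
spinach only: max(1011/558, 443/17) = 26.06 servings → $32.57.
bell pepper only: max(1011/181, 443/113) = 5.586 servings → $6.14.
banana only: max(1011/477, 443/10) = 44.3 servings → $15.51.
sweet potato only: max(1011/556, 443/24) = 18.46 servings → $5.54.
spinach + bell pepper with both tight: 0.5679 servings and 3.835 servings → $4.93.
spinach + banana: the both-tight solution has a negative serving — not a feasible corner.
spinach + sweet potato: intersection lies outside the first quadrant.
bell pepper + banana with both tight: 3.862 servings and 0.6539 servings → $4.48.
bell pepper + sweet potato with both tight: 3.797 servings and 0.5824 servings → $4.35.
banana + sweet potato with both targets exact would need a negative amount; discard.
So the least-cost plan costs $4.35.

$4.35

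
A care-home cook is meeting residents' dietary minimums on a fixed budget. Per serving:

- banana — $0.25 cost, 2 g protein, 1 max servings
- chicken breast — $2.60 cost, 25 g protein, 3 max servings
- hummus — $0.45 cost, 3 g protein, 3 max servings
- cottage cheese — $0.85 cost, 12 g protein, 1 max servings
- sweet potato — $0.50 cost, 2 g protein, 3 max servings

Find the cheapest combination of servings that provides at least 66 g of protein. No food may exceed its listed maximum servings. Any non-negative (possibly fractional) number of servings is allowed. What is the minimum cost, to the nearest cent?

Cost per g of protein: cottage cheese $0.0708, chicken breast $0.1040, banana $0.1250, hummus $0.1500, sweet potato $0.2500.
Take 1 serving of cottage cheese: +12.0 g protein for $0.85 (total $0.85, still need 54.0 g).
Take 2.16 servings of chicken breast: +54.0 g protein for $5.62 (total $6.47, still need 0.0 g).
Filling from the cheapest source first is optimal under one linear minimum: $6.47.

$6.47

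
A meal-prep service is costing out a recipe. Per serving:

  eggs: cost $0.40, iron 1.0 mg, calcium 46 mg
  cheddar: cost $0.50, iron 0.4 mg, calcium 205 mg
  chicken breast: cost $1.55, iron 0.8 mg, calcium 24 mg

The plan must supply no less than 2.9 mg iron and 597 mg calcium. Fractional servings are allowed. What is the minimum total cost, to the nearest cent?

eggs only: max(2.9/1.0, 597/46) = 12.98 servings → $5.19.
cheddar only: max(2.9/0.4, 597/205) = 7.25 servings → $3.62.
chicken breast only: max(2.9/0.8, 597/24) = 24.88 servings → $38.56.
eggs + cheddar with both tight: 1.906 servings and 2.484 servings → $2.00.
eggs + chicken breast with both targets exact would need a negative amount; discard.
cheddar + chicken breast with both tight: 2.642 servings and 2.304 servings → $4.89.
The minimum over all feasible corners is $2.00.

$2.00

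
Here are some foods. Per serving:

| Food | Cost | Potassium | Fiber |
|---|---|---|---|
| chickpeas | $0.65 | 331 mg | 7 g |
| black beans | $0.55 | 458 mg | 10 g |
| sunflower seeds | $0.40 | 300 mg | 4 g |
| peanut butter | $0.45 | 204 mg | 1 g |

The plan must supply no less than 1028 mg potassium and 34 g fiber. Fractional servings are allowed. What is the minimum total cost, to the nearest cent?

$1.87

The cheapest plan sits at a corner of the feasible region — with two constraints it uses at most two foods.
chickpeas only: max(1028/331, 34/7) = 4.857 servings → $3.16.
black beans only: max(1028/458, 34/10) = 3.4 servings → $1.87.
sunflower seeds only: max(1028/300, 34/4) = 8.5 servings → $3.40.
peanut butter only: max(1028/204, 34/1) = 34 servings → $15.30.
chickpeas + black beans: the both-tight solution has a negative serving — not a feasible corner.
chickpeas + sunflower seeds: the both-tight solution has a negative serving — not a feasible corner.
chickpeas + peanut butter with both targets exact would need a negative amount; discard.
black beans + sunflower seeds: intersection lies outside the first quadrant.
black beans + peanut butter with both targets exact would need a negative amount; discard.
sunflower seeds + peanut butter with both targets exact would need a negative amount; discard.
The minimum over all feasible corners is $1.87.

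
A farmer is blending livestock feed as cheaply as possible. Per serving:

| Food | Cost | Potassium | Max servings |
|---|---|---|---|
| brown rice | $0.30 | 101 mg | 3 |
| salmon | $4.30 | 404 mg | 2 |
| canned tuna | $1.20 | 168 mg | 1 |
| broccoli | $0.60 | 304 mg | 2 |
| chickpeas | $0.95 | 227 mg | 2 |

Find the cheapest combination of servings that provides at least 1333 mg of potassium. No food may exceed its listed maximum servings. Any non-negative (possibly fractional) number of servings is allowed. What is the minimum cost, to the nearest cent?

$3.87

Cost per mg of potassium: broccoli $0.0020, brown rice $0.0030, chickpeas $0.0042, canned tuna $0.0071, salmon $0.0106.
Take 2 servings of broccoli: +608.0 mg potassium for $1.20 (total $1.20, still need 725.0 mg).
Take 3 servings of brown rice: +303.0 mg potassium for $0.90 (total $2.10, still need 422.0 mg).
Take 1.859 servings of chickpeas: +422.0 mg potassium for $1.77 (total $3.87, still need 0.0 mg).
Greedy by cheapest-per-mg is optimal for a single linear constraint, so the minimum cost is $3.87.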